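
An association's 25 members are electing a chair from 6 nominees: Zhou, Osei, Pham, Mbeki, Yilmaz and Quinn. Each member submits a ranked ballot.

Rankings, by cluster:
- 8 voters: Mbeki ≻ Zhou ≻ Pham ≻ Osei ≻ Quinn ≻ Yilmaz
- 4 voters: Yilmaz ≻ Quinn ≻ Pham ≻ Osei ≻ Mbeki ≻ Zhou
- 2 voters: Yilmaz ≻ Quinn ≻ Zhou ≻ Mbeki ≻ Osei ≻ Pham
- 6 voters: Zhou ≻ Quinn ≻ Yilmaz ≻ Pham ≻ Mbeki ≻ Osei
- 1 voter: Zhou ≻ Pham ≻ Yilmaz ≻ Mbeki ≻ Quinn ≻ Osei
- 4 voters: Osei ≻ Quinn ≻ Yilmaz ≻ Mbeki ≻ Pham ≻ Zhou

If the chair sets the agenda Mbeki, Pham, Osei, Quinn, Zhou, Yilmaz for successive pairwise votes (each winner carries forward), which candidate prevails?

Zhou

Round 1: Mbeki vs Pham — 14–11, Mbeki advances.
Round 2: Mbeki vs Osei — 17–8, Mbeki advances.
Round 3: Mbeki vs Quinn — 9–16, Quinn advances.
Round 4: Quinn vs Zhou — 10–15, Zhou advances.
Round 5: Zhou vs Yilmaz — 15–10, Zhou advances.
The agenda winner is Zhou.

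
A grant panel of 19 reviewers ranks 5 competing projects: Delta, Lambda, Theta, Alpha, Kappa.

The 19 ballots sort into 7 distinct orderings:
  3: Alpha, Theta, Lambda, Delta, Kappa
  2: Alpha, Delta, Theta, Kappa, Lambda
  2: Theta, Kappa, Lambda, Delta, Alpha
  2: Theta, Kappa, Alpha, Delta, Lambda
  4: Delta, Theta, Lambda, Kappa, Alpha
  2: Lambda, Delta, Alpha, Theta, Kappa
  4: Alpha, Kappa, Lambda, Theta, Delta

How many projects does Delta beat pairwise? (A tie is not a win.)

Delta against each rival (19 reviewers):
Delta vs Lambda: Lambda wins 11–8.
Delta–Theta: Theta 11–8.
Delta vs Alpha: Alpha wins 11–8.
Delta vs Kappa: Delta preferred on 3+2+4+2 = 11 ballots; Delta wins 11–8.
Delta beats Kappa; loses to Lambda, Theta, Alpha — 1 pairwise win.

1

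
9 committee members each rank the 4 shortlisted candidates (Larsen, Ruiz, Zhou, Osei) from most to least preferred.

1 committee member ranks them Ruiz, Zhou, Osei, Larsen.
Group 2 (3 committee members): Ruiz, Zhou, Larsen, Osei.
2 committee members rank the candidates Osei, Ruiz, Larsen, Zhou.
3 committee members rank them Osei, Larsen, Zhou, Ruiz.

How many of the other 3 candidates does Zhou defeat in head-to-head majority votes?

0

Zhou against each rival (9 committee members):
Zhou vs Larsen: Zhou is ranked higher on 1+3 = 4 ballots, Larsen on 5. Larsen wins 5–4.
Zhou vs Ruiz: Ruiz, 6–3.
Zhou vs Osei: Zhou preferred on 1+3 = 4 ballots; Osei wins 5–4.
Zhou beats no one; loses to Larsen, Ruiz, Osei — 0 pairwise wins.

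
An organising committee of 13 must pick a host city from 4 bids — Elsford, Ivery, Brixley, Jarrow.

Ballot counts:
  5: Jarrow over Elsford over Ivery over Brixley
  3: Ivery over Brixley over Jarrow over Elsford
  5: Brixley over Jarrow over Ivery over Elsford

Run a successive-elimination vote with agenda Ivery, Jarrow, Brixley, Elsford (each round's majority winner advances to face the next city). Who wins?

Brixley

Round 1: Ivery vs Jarrow — 3–10, Jarrow advances.
Round 2: Jarrow vs Brixley — 5–8, Brixley advances.
Round 3: Brixley vs Elsford — 8–5, Brixley advances.
Brixley survives the agenda.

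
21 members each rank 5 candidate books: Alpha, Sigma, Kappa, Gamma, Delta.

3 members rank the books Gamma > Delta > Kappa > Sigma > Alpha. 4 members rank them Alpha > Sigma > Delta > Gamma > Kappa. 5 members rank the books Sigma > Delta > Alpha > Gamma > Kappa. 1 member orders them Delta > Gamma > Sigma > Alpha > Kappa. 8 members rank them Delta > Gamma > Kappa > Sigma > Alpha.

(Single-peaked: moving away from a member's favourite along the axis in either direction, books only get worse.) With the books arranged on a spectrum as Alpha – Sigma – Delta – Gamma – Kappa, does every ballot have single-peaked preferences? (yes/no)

yes

Axis positions: Alpha=1, Sigma=2, Delta=3, Gamma=4, Kappa=5.
Group 1 (peak Gamma at position 4): ranking walks positions 4-3-5-2-1, expanding outward from the peak — single-peaked.
Group 2 (peak Alpha at position 1): ranking walks positions 1-2-3-4-5, expanding outward from the peak — single-peaked.
Group 3 (peak Sigma at position 2): ranking walks positions 2-3-1-4-5, expanding outward from the peak — single-peaked.
Group 4 (peak Delta at position 3): ranking walks positions 3-4-2-1-5, expanding outward from the peak — single-peaked.
Group 5 (peak Delta at position 3): ranking walks positions 3-4-5-2-1, expanding outward from the peak — single-peaked.
Every ranking is single-peaked on this axis.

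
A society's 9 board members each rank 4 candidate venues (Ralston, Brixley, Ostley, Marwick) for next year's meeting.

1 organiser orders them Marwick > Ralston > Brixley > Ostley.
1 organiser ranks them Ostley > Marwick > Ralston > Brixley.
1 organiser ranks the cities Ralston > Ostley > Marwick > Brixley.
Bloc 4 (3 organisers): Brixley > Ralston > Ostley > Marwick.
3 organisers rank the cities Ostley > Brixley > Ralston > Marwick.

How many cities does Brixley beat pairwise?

Brixley against each rival (9 organisers):
Brixley–Ralston: Brixley 6–3.
Brixley vs Ostley: Ostley, 5–4.
Brixley vs Marwick: 6 to 3, Brixley.
Brixley beats Ralston, Marwick; loses to Ostley — 2 pairwise wins.

2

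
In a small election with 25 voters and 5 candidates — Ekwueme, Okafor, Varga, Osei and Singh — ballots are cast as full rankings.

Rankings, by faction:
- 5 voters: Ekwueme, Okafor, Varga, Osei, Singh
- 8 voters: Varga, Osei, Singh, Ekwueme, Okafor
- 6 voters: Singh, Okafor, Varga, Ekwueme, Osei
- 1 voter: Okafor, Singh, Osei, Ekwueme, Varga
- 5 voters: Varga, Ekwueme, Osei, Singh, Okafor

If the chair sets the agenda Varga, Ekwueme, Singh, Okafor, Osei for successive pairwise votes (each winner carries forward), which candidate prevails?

Varga

Round 1: Varga vs Ekwueme — 19–6, Varga advances.
Round 2: Varga vs Singh — 18–7, Varga advances.
Round 3: Varga vs Okafor — 13–12, Varga advances.
Round 4: Varga vs Osei — 24–1, Varga advances.
The agenda winner is Varga.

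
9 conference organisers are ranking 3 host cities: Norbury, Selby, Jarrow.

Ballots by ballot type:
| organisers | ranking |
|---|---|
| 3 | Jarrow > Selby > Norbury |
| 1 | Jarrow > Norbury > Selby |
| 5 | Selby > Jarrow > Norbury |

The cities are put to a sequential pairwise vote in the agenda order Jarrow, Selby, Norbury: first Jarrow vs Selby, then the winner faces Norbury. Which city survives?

Round 1: Jarrow vs Selby — 4–5, Selby advances.
Round 2: Selby vs Norbury — 8–1, Selby advances.
The agenda winner is Selby.

Selby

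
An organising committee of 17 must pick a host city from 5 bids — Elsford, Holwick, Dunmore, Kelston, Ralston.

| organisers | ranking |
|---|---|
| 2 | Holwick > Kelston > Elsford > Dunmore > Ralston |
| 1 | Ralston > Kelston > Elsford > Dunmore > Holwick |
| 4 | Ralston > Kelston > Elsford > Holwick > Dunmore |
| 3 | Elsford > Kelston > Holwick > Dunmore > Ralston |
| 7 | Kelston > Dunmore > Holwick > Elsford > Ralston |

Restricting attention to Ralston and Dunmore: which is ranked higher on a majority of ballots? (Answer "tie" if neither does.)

Dunmore

Ballots ranking Ralston above Dunmore: 1 + 4 = 5.
Ballots ranking Dunmore above Ralston: 17 − 5 = 12.
Dunmore wins the head-to-head 12–5.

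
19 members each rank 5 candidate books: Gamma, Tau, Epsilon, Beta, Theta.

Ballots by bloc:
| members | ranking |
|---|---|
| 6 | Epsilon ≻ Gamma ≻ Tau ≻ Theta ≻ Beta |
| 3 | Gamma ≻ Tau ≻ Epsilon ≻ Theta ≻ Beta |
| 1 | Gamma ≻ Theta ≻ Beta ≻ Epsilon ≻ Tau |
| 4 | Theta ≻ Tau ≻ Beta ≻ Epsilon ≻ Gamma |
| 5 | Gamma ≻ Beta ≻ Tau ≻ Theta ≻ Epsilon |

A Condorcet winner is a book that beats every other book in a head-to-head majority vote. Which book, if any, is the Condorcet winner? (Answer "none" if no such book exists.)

Head-to-head results (19 members):
Gamma vs Tau: 6+3+1+5 = 15 for Gamma, 4 for Tau — Gamma by 15–4.
Gamma vs Epsilon: Epsilon, 10–9.
Gamma vs Beta: Gamma is ranked higher on 6+3+1+5 = 15 ballots, Beta on 4. Gamma wins 15–4.
Gamma–Theta: Gamma 15–4.
Tau vs Epsilon: Tau, 12–7.
Tau–Beta: Tau 13–6.
Tau vs Theta: Tau, 14–5.
Epsilon–Beta: Beta 10–9.
Epsilon vs Theta: Epsilon preferred on 6+3 = 9 ballots; Theta wins 10–9.
Beta vs Theta: Theta, 14–5.
No book is unbeaten: Gamma loses to Epsilon; Tau loses to Gamma; Epsilon loses to Tau; Beta loses to Gamma; Theta loses to Gamma. In particular Gamma > Tau > Epsilon > Gamma is a majority cycle — no Condorcet winner exists.

none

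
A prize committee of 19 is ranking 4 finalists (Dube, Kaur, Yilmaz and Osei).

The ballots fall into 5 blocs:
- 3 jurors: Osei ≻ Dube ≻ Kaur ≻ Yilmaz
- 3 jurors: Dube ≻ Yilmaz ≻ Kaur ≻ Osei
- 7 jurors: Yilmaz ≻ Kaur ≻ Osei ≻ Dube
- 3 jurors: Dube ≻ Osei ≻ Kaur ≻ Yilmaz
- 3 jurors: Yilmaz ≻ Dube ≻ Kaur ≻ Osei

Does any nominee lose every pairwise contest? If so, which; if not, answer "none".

Pairwise majorities:
Dube–Kaur: Dube 12–7.
Dube–Yilmaz: Yilmaz 10–9.
Dube–Osei: Osei 10–9.
Kaur vs Yilmaz: Kaur preferred on 3+3 = 6 ballots; Yilmaz wins 13–6.
Kaur–Osei: Kaur 13–6.
Yilmaz vs Osei: Yilmaz preferred on 3+7+3 = 13 ballots; Yilmaz wins 13–6.
Every nominee wins at least one matchup (Dube beats Kaur; Kaur beats Osei; Yilmaz beats Dube; Osei beats Dube), so there is no Condorcet loser.

none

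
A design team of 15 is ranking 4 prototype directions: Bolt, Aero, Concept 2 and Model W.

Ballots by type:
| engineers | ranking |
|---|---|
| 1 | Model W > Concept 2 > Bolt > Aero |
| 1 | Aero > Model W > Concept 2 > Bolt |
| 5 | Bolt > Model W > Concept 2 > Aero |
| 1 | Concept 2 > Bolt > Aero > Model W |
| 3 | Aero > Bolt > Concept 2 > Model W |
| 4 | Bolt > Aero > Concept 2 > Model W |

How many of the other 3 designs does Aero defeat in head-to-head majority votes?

Aero against each rival (15 engineers):
Aero vs Bolt: Bolt, 11–4.
Aero vs Concept 2: Aero preferred on 1+3+4 = 8 ballots; Aero wins 8–7.
Aero vs Model W: Aero, 9–6.
Aero beats Concept 2, Model W; loses to Bolt — 2 pairwise wins.

2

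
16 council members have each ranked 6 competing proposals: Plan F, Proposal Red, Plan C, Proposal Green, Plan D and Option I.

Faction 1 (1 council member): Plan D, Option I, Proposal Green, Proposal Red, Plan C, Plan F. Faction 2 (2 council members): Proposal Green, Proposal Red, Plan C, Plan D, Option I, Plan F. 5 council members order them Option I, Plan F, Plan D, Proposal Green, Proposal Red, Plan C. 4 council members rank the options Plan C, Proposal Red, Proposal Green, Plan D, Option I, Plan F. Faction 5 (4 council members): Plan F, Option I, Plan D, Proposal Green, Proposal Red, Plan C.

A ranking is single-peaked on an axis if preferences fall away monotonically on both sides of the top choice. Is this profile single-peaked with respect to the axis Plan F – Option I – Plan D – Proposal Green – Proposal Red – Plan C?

Axis positions: Plan F=1, Option I=2, Plan D=3, Proposal Green=4, Proposal Red=5, Plan C=6.
Faction 1 (peak Plan D at position 3): ranking walks positions 3-2-4-5-6-1, expanding outward from the peak — single-peaked.
Faction 2 (peak Proposal Green at position 4): ranking walks positions 4-5-6-3-2-1, expanding outward from the peak — single-peaked.
Faction 3 (peak Option I at position 2): ranking walks positions 2-1-3-4-5-6, expanding outward from the peak — single-peaked.
Faction 4 (peak Plan C at position 6): ranking walks positions 6-5-4-3-2-1, expanding outward from the peak — single-peaked.
Faction 5 (peak Plan F at position 1): ranking walks positions 1-2-3-4-5-6, expanding outward from the peak — single-peaked.
Every ranking is single-peaked on this axis.

yes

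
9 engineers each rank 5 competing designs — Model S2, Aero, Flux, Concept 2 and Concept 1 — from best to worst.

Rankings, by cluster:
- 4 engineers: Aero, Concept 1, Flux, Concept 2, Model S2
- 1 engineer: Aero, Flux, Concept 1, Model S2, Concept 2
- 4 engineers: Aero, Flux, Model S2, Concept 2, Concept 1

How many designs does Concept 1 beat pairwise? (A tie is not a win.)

2

Concept 1 against each rival (9 engineers):
Concept 1 vs Model S2: Concept 1 preferred on 4+1 = 5 ballots; Concept 1 wins 5–4.
Concept 1 vs Aero: Aero, 9–0.
Concept 1–Flux: Flux 5–4.
Concept 1 vs Concept 2: 5 to 4, Concept 1.
Concept 1 beats Model S2, Concept 2; loses to Aero, Flux — 2 pairwise wins.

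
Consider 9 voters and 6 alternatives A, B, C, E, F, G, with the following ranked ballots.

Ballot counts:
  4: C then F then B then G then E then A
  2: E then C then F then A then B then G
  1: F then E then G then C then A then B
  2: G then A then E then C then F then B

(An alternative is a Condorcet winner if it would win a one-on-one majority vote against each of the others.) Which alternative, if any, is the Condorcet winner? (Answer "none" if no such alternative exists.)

Head-to-head results (9 voters):
A vs B: A preferred on 2+1+2 = 5 ballots; A wins 5–4.
A vs C: C wins 7–2.
A vs E: A is ranked higher on 2 ballots, E on 7. E wins 7–2.
A vs F: A is ranked higher on 2 ballots, F on 7. F wins 7–2.
A vs G: 2 for A, 7 for G — G by 7–2.
B vs C: 0 to 9, C.
B–E: E 5–4.
B vs F: F wins 9–0.
B vs G: B preferred on 4+2 = 6 ballots; B wins 6–3.
C vs E: E, 5–4.
C vs F: C is ranked higher on 4+2+2 = 8 ballots, F on 1. C wins 8–1.
C vs G: 4+2 = 6 for C, 3 for G — C by 6–3.
E vs F: F wins 5–4.
E vs G: E is ranked higher on 2+1 = 3 ballots, G on 6. G wins 6–3.
F vs G: F, 7–2.
No alternative is unbeaten: A loses to C; B loses to A; C loses to E; E loses to F; F loses to C; G loses to B. In particular A beats B beats G beats A is a majority cycle — no Condorcet winner exists.

none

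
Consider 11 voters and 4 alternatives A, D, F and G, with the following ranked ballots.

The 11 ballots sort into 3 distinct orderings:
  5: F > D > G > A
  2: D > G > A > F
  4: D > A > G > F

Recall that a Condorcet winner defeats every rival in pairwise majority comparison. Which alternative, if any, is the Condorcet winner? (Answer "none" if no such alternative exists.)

Check each pair by majority over 11 ballots:
A vs D: D wins 11–0.
A–F: A 6–5.
A vs G: G, 7–4.
D vs F: D, 6–5.
D vs G: D wins 11–0.
F vs G: G wins 6–5.
D wins every pairwise contest, so D is the Condorcet winner.

D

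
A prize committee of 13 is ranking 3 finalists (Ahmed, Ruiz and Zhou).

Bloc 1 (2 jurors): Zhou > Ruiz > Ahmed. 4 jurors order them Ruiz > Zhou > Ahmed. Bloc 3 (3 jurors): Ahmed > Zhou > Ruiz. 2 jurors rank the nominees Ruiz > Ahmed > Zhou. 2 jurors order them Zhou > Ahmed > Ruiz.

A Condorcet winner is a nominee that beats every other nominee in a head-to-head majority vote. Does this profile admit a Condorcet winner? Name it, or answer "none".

Zhou

Pairwise majorities:
Ahmed vs Ruiz: Ruiz, 8–5.
Ahmed vs Zhou: 3+2 = 5 for Ahmed, 8 for Zhou — Zhou by 8–5.
Ruiz–Zhou: Zhou 7–6.
Zhou defeats every rival head-to-head and is the Condorcet winner.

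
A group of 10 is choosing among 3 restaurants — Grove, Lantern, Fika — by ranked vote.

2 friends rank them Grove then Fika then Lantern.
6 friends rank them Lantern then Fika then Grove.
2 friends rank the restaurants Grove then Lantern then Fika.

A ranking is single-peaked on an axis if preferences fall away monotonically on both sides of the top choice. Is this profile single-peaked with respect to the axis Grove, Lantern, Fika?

no

Axis positions: Grove=1, Lantern=2, Fika=3.
Faction 1: ranking walks positions 1-3-2; Fika is ranked above Lantern even though Lantern lies between Fika and the peak Grove on the axis — preferences dip and rise again. Not single-peaked.
Faction 2 (peak Lantern at position 2): ranking walks positions 2-3-1, expanding outward from the peak — single-peaked.
Faction 3 (peak Grove at position 1): ranking walks positions 1-2-3, expanding outward from the peak — single-peaked.
Faction 1 violates single-peakedness, so the profile is not single-peaked on this axis.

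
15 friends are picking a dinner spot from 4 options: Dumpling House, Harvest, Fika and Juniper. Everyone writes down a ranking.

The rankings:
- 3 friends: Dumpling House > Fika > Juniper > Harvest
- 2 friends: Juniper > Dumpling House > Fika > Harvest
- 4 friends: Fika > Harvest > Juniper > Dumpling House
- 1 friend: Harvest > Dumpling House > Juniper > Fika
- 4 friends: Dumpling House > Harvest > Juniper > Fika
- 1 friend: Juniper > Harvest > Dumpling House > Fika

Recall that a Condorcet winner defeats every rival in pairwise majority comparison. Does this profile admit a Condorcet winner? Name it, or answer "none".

Dumpling House

Check each pair by majority over 15 ballots:
Dumpling House–Harvest: Dumpling House 9–6.
Dumpling House vs Fika: 11 to 4, Dumpling House.
Dumpling House vs Juniper: 3+1+4 = 8 for Dumpling House, 7 for Juniper — Dumpling House by 8–7.
Harvest vs Fika: 1+4+1 = 6 for Harvest, 9 for Fika — Fika by 9–6.
Harvest vs Juniper: 4+1+4 = 9 for Harvest, 6 for Juniper — Harvest by 9–6.
Fika vs Juniper: Juniper wins 8–7.
Dumpling House beats each of Harvest, Fika, Juniper — Dumpling House is the Condorcet winner.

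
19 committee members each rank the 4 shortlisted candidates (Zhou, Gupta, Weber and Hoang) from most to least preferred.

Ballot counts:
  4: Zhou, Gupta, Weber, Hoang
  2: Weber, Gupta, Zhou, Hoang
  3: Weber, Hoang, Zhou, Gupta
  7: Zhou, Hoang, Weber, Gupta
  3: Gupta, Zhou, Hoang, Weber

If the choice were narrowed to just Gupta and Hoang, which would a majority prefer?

Ballots ranking Gupta above Hoang: 4 + 2 + 3 = 9.
Ballots ranking Hoang above Gupta: 19 − 9 = 10.
Hoang wins the head-to-head 10–9.

Hoang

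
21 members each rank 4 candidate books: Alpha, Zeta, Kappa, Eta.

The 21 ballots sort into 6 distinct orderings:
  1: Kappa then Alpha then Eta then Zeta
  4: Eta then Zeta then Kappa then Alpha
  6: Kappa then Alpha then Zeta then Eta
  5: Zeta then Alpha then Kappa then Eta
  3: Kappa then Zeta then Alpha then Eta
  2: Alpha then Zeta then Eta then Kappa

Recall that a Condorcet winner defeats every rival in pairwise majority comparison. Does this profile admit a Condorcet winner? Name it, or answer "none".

Pairwise majorities:
Alpha–Zeta: Zeta 12–9.
Alpha vs Kappa: Kappa, 14–7.
Alpha vs Eta: Alpha is ranked higher on 1+6+5+3+2 = 17 ballots, Eta on 4. Alpha wins 17–4.
Zeta vs Kappa: Zeta wins 11–10.
Zeta vs Eta: Zeta wins 16–5.
Kappa vs Eta: 15 to 6, Kappa.
Only Zeta has no losses; Zeta is the Condorcet winner.

Zeta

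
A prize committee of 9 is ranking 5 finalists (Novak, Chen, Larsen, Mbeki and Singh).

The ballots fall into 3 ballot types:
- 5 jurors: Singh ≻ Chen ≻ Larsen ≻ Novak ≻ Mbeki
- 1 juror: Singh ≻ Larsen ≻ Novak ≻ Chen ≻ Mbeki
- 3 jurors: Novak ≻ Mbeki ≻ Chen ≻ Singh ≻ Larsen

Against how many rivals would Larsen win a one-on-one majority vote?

2

Larsen against each rival (9 jurors):
Larsen vs Novak: 6 to 3, Larsen.
Larsen vs Chen: Chen, 8–1.
Larsen vs Mbeki: Larsen wins 6–3.
Larsen vs Singh: 0 to 9, Singh.
Larsen beats Novak, Mbeki; loses to Chen, Singh — 2 pairwise wins.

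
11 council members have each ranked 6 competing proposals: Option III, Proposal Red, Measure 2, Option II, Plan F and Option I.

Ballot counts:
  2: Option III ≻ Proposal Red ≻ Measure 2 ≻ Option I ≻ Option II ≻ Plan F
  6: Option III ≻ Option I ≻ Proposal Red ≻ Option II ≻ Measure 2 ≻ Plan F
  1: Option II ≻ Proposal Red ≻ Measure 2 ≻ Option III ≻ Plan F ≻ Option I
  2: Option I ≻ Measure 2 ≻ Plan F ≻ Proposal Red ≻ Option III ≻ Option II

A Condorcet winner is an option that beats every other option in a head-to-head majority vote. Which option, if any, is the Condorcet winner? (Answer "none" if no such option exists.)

Option III

Head-to-head results (11 council members):
Option III vs Proposal Red: Option III, 8–3.
Option III–Measure 2: Option III 8–3.
Option III vs Option II: Option III wins 10–1.
Option III–Plan F: Option III 9–2.
Option III vs Option I: Option III wins 9–2.
Proposal Red vs Measure 2: Proposal Red wins 9–2.
Proposal Red vs Option II: Proposal Red, 10–1.
Proposal Red–Plan F: Proposal Red 9–2.
Proposal Red vs Option I: Option I, 8–3.
Measure 2–Option II: Option II 7–4.
Measure 2 vs Plan F: Measure 2, 11–0.
Measure 2 vs Option I: Option I wins 8–3.
Option II vs Plan F: Option II wins 9–2.
Option II–Option I: Option I 10–1.
Plan F vs Option I: Option I, 10–1.
Option III beats each of Proposal Red, Measure 2, Option II, Plan F, Option I — Option III is the Condorcet winner.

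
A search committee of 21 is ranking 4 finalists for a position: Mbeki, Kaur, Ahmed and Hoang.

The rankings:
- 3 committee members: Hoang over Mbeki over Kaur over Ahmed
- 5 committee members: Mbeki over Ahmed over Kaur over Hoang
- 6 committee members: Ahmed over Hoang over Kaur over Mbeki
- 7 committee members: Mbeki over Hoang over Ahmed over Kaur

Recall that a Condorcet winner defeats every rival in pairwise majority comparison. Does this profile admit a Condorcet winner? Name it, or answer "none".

Head-to-head results (21 committee members):
Mbeki vs Kaur: Mbeki, 15–6.
Mbeki–Ahmed: Mbeki 15–6.
Mbeki vs Hoang: Mbeki, 12–9.
Kaur vs Ahmed: 3 to 18, Ahmed.
Kaur vs Hoang: 5 for Kaur, 16 for Hoang — Hoang by 16–5.
Ahmed vs Hoang: Ahmed, 11–10.
Mbeki beats each of Kaur, Ahmed, Hoang — Mbeki is the Condorcet winner.

Mbeki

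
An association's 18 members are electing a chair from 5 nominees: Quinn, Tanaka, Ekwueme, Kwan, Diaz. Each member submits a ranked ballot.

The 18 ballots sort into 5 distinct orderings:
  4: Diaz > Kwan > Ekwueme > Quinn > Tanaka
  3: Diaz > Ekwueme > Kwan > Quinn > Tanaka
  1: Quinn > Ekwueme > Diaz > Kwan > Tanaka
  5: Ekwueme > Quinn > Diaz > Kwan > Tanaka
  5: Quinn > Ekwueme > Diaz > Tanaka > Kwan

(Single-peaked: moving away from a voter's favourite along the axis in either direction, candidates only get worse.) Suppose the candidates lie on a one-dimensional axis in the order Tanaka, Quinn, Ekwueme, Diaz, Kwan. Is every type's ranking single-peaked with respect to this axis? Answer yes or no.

Axis positions: Tanaka=1, Quinn=2, Ekwueme=3, Diaz=4, Kwan=5.
Type 1 (peak Diaz at position 4): ranking walks positions 4-5-3-2-1, expanding outward from the peak — single-peaked.
Type 2 (peak Diaz at position 4): ranking walks positions 4-3-5-2-1, expanding outward from the peak — single-peaked.
Type 3 (peak Quinn at position 2): ranking walks positions 2-3-4-5-1, expanding outward from the peak — single-peaked.
Type 4 (peak Ekwueme at position 3): ranking walks positions 3-2-4-5-1, expanding outward from the peak — single-peaked.
Type 5 (peak Quinn at position 2): ranking walks positions 2-3-4-1-5, expanding outward from the peak — single-peaked.
Every ranking is single-peaked on this axis.

yes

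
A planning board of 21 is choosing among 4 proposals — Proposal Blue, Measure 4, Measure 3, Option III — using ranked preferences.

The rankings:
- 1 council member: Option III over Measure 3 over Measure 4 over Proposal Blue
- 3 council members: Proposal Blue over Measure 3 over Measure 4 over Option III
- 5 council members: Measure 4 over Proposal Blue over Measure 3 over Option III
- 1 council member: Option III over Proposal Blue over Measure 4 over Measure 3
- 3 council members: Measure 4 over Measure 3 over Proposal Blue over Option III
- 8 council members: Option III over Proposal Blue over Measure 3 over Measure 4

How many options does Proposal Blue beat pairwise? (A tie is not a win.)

Proposal Blue against each rival (21 council members):
Proposal Blue vs Measure 4: 3+1+8 = 12 for Proposal Blue, 9 for Measure 4 — Proposal Blue by 12–9.
Proposal Blue vs Measure 3: 3+5+1+8 = 17 for Proposal Blue, 4 for Measure 3 — Proposal Blue by 17–4.
Proposal Blue vs Option III: Proposal Blue preferred on 3+5+3 = 11 ballots; Proposal Blue wins 11–10.
Proposal Blue beats Measure 4, Measure 3, Option III — 3 pairwise wins.

3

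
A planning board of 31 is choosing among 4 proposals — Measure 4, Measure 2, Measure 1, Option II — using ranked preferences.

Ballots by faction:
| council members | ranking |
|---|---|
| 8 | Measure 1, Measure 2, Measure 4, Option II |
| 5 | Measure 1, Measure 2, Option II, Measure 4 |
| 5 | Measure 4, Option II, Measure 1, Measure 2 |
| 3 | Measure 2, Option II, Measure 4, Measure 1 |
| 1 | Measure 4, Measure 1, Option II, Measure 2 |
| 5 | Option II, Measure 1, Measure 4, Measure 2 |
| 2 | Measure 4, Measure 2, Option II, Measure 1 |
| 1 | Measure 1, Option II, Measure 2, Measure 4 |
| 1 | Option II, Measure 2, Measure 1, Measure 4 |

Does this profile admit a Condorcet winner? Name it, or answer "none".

Pairwise majorities:
Measure 4 vs Measure 2: Measure 2 wins 18–13.
Measure 4 vs Measure 1: Measure 1 wins 20–11.
Measure 4 vs Option II: Measure 4 preferred on 8+5+1+2 = 16 ballots; Measure 4 wins 16–15.
Measure 2 vs Measure 1: Measure 1 wins 25–6.
Measure 2 vs Option II: 18 to 13, Measure 2.
Measure 1 vs Option II: Option II wins 16–15.
Each option drops at least one matchup (Measure 4 loses to Measure 2; Measure 2 loses to Measure 1; Measure 1 loses to Option II; Option II loses to Measure 4); the cycle Measure 4 → Option II → Measure 1 → Measure 4 rules out a Condorcet winner.

none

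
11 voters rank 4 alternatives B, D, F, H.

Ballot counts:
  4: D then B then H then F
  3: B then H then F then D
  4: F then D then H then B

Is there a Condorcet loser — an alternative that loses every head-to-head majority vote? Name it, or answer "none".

none

Head-to-head results (11 voters):
B vs D: D, 8–3.
B–F: B 7–4.
B vs H: 7 to 4, B.
D vs F: F wins 7–4.
D vs H: D preferred on 4+4 = 8 ballots; D wins 8–3.
F vs H: 4 for F, 7 for H — H by 7–4.
Each alternative has at least one pairwise win (B beats F; D beats B; F beats D; H beats F) — no Condorcet loser.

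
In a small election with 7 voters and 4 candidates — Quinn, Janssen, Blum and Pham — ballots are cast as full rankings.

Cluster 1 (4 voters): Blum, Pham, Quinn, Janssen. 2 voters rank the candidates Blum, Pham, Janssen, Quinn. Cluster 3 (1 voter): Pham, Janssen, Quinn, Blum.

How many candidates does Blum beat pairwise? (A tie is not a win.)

Blum against each rival (7 voters):
Blum vs Quinn: Blum wins 6–1.
Blum vs Janssen: Blum preferred on 4+2 = 6 ballots; Blum wins 6–1.
Blum vs Pham: Blum preferred on 4+2 = 6 ballots; Blum wins 6–1.
Blum beats Quinn, Janssen, Pham — 3 pairwise wins.

3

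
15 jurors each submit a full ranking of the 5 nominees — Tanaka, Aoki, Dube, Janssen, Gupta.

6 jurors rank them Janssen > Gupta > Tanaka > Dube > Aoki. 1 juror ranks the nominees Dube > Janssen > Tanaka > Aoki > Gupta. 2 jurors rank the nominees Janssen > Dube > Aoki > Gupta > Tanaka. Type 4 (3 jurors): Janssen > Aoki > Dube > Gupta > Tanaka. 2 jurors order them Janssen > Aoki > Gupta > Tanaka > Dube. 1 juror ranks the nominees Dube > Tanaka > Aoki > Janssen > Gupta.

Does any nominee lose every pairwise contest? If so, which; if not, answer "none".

Pairwise majorities:
Tanaka vs Aoki: Tanaka wins 8–7.
Tanaka vs Dube: Tanaka, 8–7.
Tanaka–Janssen: Janssen 14–1.
Tanaka vs Gupta: Tanaka preferred on 1+1 = 2 ballots; Gupta wins 13–2.
Aoki vs Dube: Aoki preferred on 3+2 = 5 ballots; Dube wins 10–5.
Aoki vs Janssen: 1 for Aoki, 14 for Janssen — Janssen by 14–1.
Aoki vs Gupta: Aoki, 9–6.
Dube vs Janssen: Dube preferred on 1+1 = 2 ballots; Janssen wins 13–2.
Dube vs Gupta: 7 to 8, Gupta.
Janssen vs Gupta: Janssen, 15–0.
No nominee is winless: Tanaka beats Aoki; Aoki beats Gupta; Dube beats Aoki; Janssen beats Tanaka; Gupta beats Tanaka. There is no Condorcet loser.

none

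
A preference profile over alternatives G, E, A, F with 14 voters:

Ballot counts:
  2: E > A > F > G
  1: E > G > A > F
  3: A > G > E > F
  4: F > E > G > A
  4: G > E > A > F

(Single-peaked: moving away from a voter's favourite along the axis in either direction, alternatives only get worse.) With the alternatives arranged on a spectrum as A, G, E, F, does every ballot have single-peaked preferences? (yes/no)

no

Axis positions: A=1, G=2, E=3, F=4.
Cluster 1: ranking walks positions 3-1-4-2; A is ranked above G even though G lies between A and the peak E on the axis — preferences dip and rise again. Not single-peaked.
Cluster 2 (peak E at position 3): ranking walks positions 3-2-1-4, expanding outward from the peak — single-peaked.
Cluster 3 (peak A at position 1): ranking walks positions 1-2-3-4, expanding outward from the peak — single-peaked.
Cluster 4 (peak F at position 4): ranking walks positions 4-3-2-1, expanding outward from the peak — single-peaked.
Cluster 5 (peak G at position 2): ranking walks positions 2-3-1-4, expanding outward from the peak — single-peaked.
Cluster 1 violates single-peakedness, so the profile is not single-peaked on this axis.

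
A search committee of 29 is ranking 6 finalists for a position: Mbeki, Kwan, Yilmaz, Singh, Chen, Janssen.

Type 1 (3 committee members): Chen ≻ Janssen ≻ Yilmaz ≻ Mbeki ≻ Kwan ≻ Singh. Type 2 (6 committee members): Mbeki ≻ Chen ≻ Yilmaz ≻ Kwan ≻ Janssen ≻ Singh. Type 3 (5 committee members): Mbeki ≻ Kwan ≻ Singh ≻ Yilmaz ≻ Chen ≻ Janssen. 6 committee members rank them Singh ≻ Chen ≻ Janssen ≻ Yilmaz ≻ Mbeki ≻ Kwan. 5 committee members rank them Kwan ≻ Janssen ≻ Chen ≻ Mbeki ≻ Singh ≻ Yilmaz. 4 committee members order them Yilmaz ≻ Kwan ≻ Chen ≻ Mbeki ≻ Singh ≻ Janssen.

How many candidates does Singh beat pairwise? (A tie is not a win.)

2

Singh against each rival (29 committee members):
Singh vs Mbeki: Singh preferred on 6 ballots; Mbeki wins 23–6.
Singh vs Kwan: 6 to 23, Kwan.
Singh vs Yilmaz: Singh, 16–13.
Singh–Chen: Chen 18–11.
Singh vs Janssen: 5+6+4 = 15 for Singh, 14 for Janssen — Singh by 15–14.
Singh beats Yilmaz, Janssen; loses to Mbeki, Kwan, Chen — 2 pairwise wins.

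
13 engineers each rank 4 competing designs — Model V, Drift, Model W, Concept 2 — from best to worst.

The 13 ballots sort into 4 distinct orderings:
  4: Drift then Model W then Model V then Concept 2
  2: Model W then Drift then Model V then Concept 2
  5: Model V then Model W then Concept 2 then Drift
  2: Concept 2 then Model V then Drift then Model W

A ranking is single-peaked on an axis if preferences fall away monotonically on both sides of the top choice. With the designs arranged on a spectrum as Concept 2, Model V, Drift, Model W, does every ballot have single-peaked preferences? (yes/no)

Axis positions: Concept 2=1, Model V=2, Drift=3, Model W=4.
Ballot type 1 (peak Drift at position 3): ranking walks positions 3-4-2-1, expanding outward from the peak — single-peaked.
Ballot type 2 (peak Model W at position 4): ranking walks positions 4-3-2-1, expanding outward from the peak — single-peaked.
Ballot type 3: ranking walks positions 2-4-1-3; Model W is ranked above Drift even though Drift lies between Model W and the peak Model V on the axis — preferences dip and rise again. Not single-peaked.
Ballot type 4 (peak Concept 2 at position 1): ranking walks positions 1-2-3-4, expanding outward from the peak — single-peaked.
Ballot type 3 violates single-peakedness, so the profile is not single-peaked on this axis.

no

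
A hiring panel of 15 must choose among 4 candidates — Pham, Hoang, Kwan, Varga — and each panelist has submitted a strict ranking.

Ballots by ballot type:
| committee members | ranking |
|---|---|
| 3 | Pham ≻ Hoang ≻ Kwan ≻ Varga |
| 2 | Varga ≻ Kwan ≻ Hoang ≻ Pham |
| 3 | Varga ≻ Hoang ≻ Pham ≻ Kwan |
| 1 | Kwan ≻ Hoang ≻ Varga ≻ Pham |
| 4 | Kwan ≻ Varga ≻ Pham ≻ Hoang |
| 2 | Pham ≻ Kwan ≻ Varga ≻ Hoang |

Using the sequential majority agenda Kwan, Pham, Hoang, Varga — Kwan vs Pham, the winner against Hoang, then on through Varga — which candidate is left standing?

Varga

Round 1: Kwan vs Pham — 7–8, Pham advances.
Round 2: Pham vs Hoang — 9–6, Pham advances.
Round 3: Pham vs Varga — 5–10, Varga advances.
Varga survives the agenda.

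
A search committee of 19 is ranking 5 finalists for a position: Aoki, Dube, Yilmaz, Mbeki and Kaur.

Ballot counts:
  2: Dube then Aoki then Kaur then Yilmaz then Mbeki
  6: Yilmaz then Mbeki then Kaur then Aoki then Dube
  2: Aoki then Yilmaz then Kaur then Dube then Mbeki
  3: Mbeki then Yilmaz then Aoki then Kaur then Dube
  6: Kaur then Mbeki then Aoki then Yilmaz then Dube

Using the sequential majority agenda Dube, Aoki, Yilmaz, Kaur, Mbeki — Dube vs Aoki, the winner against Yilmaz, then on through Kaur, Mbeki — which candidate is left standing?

Round 1: Dube vs Aoki — 2–17, Aoki advances.
Round 2: Aoki vs Yilmaz — 10–9, Aoki advances.
Round 3: Aoki vs Kaur — 7–12, Kaur advances.
Round 4: Kaur vs Mbeki — 10–9, Kaur advances.
Kaur survives the agenda.

Kaur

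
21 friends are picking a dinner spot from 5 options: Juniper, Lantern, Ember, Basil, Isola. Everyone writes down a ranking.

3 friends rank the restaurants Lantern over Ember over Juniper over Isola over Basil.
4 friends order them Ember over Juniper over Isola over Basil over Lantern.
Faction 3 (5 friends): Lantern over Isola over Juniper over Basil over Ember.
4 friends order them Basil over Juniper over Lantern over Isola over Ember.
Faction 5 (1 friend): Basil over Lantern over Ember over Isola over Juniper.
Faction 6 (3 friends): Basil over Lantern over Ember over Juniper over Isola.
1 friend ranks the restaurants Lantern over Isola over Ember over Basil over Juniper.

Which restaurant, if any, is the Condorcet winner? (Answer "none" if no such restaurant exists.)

Check each pair by majority over 21 ballots:
Juniper vs Lantern: 4+4 = 8 for Juniper, 13 for Lantern — Lantern by 13–8.
Juniper vs Ember: 5+4 = 9 for Juniper, 12 for Ember — Ember by 12–9.
Juniper vs Basil: Juniper is ranked higher on 3+4+5 = 12 ballots, Basil on 9. Juniper wins 12–9.
Juniper vs Isola: 14 to 7, Juniper.
Lantern vs Ember: Lantern is ranked higher on 3+5+4+1+3+1 = 17 ballots, Ember on 4. Lantern wins 17–4.
Lantern vs Basil: 3+5+1 = 9 for Lantern, 12 for Basil — Basil by 12–9.
Lantern vs Isola: Lantern is ranked higher on 3+5+4+1+3+1 = 17 ballots, Isola on 4. Lantern wins 17–4.
Ember vs Basil: Ember is ranked higher on 3+4+1 = 8 ballots, Basil on 13. Basil wins 13–8.
Ember vs Isola: Ember preferred on 3+4+1+3 = 11 ballots; Ember wins 11–10.
Basil vs Isola: 4+1+3 = 8 for Basil, 13 for Isola — Isola by 13–8.
No restaurant is unbeaten: Juniper loses to Lantern; Lantern loses to Basil; Ember loses to Lantern; Basil loses to Juniper; Isola loses to Juniper. In particular Juniper beats Basil beats Lantern beats Juniper is a majority cycle — no Condorcet winner exists.

none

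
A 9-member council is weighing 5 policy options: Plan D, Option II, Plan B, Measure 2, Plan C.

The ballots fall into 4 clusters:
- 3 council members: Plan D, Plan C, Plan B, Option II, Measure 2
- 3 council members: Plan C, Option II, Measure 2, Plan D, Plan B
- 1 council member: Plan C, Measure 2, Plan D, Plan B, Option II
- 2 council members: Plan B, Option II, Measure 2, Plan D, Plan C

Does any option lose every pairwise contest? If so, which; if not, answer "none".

Pairwise majorities:
Plan D vs Option II: Plan D is ranked higher on 3+1 = 4 ballots, Option II on 5. Option II wins 5–4.
Plan D–Plan B: Plan D 7–2.
Plan D vs Measure 2: Plan D preferred on 3 ballots; Measure 2 wins 6–3.
Plan D–Plan C: Plan D 5–4.
Option II vs Plan B: Plan B, 6–3.
Option II vs Measure 2: 3+3+2 = 8 for Option II, 1 for Measure 2 — Option II by 8–1.
Option II vs Plan C: Option II is ranked higher on 2 ballots, Plan C on 7. Plan C wins 7–2.
Plan B vs Measure 2: Plan B, 5–4.
Plan B–Plan C: Plan C 7–2.
Measure 2 vs Plan C: Measure 2 is ranked higher on 2 ballots, Plan C on 7. Plan C wins 7–2.
No option is winless: Plan D beats Plan B; Option II beats Plan D; Plan B beats Option II; Measure 2 beats Plan D; Plan C beats Option II. There is no Condorcet loser.

none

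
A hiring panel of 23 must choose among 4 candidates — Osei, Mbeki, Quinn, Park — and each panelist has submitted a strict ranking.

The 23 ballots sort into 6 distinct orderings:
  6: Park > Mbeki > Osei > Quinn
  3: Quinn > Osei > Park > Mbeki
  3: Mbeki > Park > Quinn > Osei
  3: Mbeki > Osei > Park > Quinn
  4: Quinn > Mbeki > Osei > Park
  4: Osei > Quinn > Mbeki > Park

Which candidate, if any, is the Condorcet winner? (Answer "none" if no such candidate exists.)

Mbeki

Head-to-head results (23 committee members):
Osei vs Mbeki: Mbeki wins 16–7.
Osei vs Quinn: Osei wins 13–10.
Osei–Park: Osei 14–9.
Mbeki vs Quinn: Mbeki wins 12–11.
Mbeki–Park: Mbeki 14–9.
Quinn vs Park: Park, 12–11.
Mbeki wins every pairwise contest, so Mbeki is the Condorcet winner.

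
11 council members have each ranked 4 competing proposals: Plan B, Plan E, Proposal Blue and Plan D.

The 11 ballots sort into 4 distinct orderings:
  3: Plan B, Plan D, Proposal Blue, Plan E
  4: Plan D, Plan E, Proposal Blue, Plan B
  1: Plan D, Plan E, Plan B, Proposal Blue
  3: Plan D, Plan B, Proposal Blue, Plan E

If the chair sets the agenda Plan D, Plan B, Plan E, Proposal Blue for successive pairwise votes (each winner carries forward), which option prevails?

Plan D

Round 1: Plan D vs Plan B — 8–3, Plan D advances.
Round 2: Plan D vs Plan E — 11–0, Plan D advances.
Round 3: Plan D vs Proposal Blue — 11–0, Plan D advances.
The agenda winner is Plan D.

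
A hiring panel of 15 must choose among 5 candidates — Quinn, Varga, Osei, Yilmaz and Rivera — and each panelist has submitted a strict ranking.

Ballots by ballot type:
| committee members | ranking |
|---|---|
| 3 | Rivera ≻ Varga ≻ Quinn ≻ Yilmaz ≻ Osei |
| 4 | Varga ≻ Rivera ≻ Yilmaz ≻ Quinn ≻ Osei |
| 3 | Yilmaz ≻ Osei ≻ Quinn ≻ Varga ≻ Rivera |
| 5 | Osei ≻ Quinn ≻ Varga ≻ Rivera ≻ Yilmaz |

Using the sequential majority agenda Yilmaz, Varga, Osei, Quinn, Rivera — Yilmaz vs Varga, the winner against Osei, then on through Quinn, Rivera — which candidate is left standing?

Osei

Round 1: Yilmaz vs Varga — 3–12, Varga advances.
Round 2: Varga vs Osei — 7–8, Osei advances.
Round 3: Osei vs Quinn — 8–7, Osei advances.
Round 4: Osei vs Rivera — 8–7, Osei advances.
Osei survives the agenda.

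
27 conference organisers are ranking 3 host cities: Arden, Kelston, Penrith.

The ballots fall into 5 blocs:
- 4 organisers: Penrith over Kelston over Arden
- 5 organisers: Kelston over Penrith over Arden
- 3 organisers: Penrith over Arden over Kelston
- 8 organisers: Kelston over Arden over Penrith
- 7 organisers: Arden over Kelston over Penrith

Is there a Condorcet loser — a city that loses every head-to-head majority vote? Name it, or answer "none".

Penrith

Pairwise majorities:
Arden vs Kelston: 3+7 = 10 for Arden, 17 for Kelston — Kelston by 17–10.
Arden vs Penrith: Arden preferred on 8+7 = 15 ballots; Arden wins 15–12.
Kelston vs Penrith: Kelston is ranked higher on 5+8+7 = 20 ballots, Penrith on 7. Kelston wins 20–7.
Penrith is beaten in every head-to-head and is the Condorcet loser.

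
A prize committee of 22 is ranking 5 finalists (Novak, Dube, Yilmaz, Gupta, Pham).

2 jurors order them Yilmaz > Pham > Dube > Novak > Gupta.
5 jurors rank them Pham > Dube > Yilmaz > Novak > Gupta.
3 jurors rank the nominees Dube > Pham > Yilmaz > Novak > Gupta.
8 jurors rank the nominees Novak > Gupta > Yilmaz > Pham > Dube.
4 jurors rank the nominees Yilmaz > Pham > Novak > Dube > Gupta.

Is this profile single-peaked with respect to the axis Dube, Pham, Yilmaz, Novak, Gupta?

Axis positions: Dube=1, Pham=2, Yilmaz=3, Novak=4, Gupta=5.
Cluster 1 (peak Yilmaz at position 3): ranking walks positions 3-2-1-4-5, expanding outward from the peak — single-peaked.
Cluster 2 (peak Pham at position 2): ranking walks positions 2-1-3-4-5, expanding outward from the peak — single-peaked.
Cluster 3 (peak Dube at position 1): ranking walks positions 1-2-3-4-5, expanding outward from the peak — single-peaked.
Cluster 4 (peak Novak at position 4): ranking walks positions 4-5-3-2-1, expanding outward from the peak — single-peaked.
Cluster 5 (peak Yilmaz at position 3): ranking walks positions 3-2-4-1-5, expanding outward from the peak — single-peaked.
Every ranking is single-peaked on this axis.

yes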